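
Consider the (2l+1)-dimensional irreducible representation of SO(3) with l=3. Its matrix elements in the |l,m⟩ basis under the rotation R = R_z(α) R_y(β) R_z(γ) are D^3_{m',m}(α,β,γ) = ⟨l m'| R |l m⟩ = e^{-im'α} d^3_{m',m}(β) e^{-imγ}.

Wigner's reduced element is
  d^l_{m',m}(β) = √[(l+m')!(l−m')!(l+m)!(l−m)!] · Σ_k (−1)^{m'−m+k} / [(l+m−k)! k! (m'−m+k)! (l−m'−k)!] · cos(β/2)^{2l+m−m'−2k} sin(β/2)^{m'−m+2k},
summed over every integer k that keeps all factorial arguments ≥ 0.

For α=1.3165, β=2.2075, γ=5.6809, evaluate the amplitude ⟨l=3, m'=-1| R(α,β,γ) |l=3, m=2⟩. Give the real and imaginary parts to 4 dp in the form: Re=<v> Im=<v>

Split into d^3_{-1,2}(β=2.2075) × two z-phases.
c=cos(2.2075/2)=0.450251, s=sin(2.2075/2)=0.892902; N=√[2·24·120·1]=75.894664
k: max(0,(2)−(-1))=3 … min(3+(2),3−(-1))=4
  k=3: (−1)^0·75.8947/(12)·0.4503^3·0.8929^3 = +0.410965
  k=4: (−1)^1·75.8947/(24)·0.4503^1·0.8929^5 = -0.808116
d^3_{-1,2}(2.2075) = +0.410965 -0.808116 = -0.397151
D = (+0.251564+0.967841i)·(-0.397151)·(+0.358094+0.933686i) = +0.323112-0.230927i

Re=0.3231 Im=-0.2309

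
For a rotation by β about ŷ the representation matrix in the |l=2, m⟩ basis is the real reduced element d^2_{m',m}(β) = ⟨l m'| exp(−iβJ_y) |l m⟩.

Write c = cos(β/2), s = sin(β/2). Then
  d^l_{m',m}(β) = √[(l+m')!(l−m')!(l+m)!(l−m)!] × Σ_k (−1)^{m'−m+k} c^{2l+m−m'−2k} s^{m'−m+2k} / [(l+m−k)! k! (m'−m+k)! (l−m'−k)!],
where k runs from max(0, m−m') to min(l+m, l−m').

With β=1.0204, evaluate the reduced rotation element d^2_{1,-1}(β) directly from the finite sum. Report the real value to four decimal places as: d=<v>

d=0.4880

d^2_{1,-1}(β=1.0204) via Wigner's sum:
Half-angle: c=0.872647, s=0.488352. N=√(6·1·1·6)=6.000000
The bounds max(0,m−m')=0 and min(l+m,l−m')=1 give 2 terms
  k=0: (−1)^2·6.0000/(2)·0.8726^2·0.4884^2 = +0.544834
  k=1: (−1)^3·6.0000/(6)·0.8726^0·0.4884^4 = -0.056876
d^2_{1,-1}(1.0204) = +0.544834 -0.056876 = +0.487957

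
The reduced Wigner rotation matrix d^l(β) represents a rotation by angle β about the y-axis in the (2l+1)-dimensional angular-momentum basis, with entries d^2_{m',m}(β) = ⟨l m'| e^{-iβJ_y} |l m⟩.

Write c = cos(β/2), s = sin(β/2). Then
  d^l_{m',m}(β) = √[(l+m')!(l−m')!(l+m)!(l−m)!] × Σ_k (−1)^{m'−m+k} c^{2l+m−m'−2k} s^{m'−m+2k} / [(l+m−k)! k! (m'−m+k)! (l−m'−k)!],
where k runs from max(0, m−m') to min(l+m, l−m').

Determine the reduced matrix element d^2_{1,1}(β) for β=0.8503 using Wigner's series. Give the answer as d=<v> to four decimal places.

d=0.2652

d^2_{1,1}(β=0.8503) via Wigner's sum:
With c≡cos(β/2)=0.910977 and s≡sin(β/2)=0.412457, N=[6·1·6·1]^{1/2}=6.000000
The bounds max(0,m−m')=0 and min(l+m,l−m')=1 give 2 terms
  k=0: (−1)^0·6.0000/(6)·0.9110^4·0.4125^0 = +0.688699
  k=1: (−1)^1·6.0000/(2)·0.9110^2·0.4125^2 = -0.423540
d^2_{1,1}(0.8503) = +0.688699 -0.423540 = +0.265159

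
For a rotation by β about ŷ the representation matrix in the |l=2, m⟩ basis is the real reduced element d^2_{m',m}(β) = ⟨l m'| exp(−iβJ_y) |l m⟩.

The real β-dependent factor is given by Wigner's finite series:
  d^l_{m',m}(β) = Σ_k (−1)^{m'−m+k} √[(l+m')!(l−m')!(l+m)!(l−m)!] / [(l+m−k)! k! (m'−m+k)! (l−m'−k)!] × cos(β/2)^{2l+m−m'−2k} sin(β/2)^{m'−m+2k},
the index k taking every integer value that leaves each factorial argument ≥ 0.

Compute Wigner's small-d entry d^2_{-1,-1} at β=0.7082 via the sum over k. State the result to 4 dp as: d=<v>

d^2_{-1,-1}(β=0.7082) via Wigner's sum:
c=cos(0.7082/2)=0.937959, s=sin(0.7082/2)=0.346746; N=√[1·6·1·6]=6.000000
The bounds max(0,m−m')=0 and min(l+m,l−m')=1 give 2 terms
  k=0: (−1)^0·6.0000/(6)·0.9380^4·0.3467^0 = +0.773990
  k=1: (−1)^1·6.0000/(2)·0.9380^2·0.3467^2 = -0.317331
d^2_{-1,-1}(0.7082) = +0.773990 -0.317331 = +0.456659

d=0.4567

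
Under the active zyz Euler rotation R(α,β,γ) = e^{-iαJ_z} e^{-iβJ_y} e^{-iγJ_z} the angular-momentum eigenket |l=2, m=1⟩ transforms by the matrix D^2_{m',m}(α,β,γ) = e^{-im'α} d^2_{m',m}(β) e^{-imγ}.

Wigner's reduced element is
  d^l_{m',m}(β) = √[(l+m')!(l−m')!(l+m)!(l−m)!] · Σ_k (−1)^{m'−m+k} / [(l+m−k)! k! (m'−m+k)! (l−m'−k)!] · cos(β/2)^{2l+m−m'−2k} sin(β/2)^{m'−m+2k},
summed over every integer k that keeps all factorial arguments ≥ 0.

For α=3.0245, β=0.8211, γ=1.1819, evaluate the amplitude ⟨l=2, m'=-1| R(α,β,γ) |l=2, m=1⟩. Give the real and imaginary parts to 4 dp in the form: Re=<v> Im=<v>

Split into d^2_{-1,1}(β=0.8211) × two z-phases.
c=cos(0.8211/2)=0.916901, s=sin(0.8211/2)=0.399114; N=√[1·6·6·1]=6.000000
k: max(0,(1)−(-1))=2 … min(2+(1),2−(-1))=3
  k=2: (−1)^0·6.0000/(2)·0.9169^2·0.3991^2 = +0.401754
  k=3: (−1)^1·6.0000/(6)·0.9169^0·0.3991^4 = -0.025374
d^2_{-1,1}(0.8211) = +0.401754 -0.025374 = +0.376380
Phases: e^{-i·(-1)·3.0245}=-0.993152+0.116825i, e^{-i·(1)·1.1819}=+0.379167-0.925328i ⇒ D=-0.101046+0.362562i

Re=-0.1010 Im=0.3626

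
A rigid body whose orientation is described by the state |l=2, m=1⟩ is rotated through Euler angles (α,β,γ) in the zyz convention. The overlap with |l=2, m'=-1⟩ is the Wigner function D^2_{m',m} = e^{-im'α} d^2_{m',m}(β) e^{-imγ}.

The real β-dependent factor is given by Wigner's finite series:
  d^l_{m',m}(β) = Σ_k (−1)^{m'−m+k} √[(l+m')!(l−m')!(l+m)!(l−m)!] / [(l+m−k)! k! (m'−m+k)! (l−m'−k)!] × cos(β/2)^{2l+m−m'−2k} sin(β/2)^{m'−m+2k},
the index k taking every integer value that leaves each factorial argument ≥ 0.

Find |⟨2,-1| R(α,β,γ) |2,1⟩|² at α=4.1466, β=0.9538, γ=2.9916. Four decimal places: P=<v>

First d^2_{-1,1}(β=0.9538), then the phase factors e^{-i(-1)α} and e^{-i(1)γ}:
Half-angle: c=0.888422, s=0.459027. N=√(1·6·6·1)=6.000000
k∈{2,3} keeps every argument non-negative
  k=2: (−1)^0·6.0000/(2)·0.8884^2·0.4590^2 = +0.498927
  k=3: (−1)^1·6.0000/(6)·0.8884^0·0.4590^4 = -0.044397
d^2_{-1,1}(0.9538) = +0.498927 -0.044397 = +0.454530
|D^2_{-1,1}|² = |d^2_{-1,1}(β)|² = (+0.454530)² = 0.206598 (the z-rotation phases have unit modulus)

P=0.2066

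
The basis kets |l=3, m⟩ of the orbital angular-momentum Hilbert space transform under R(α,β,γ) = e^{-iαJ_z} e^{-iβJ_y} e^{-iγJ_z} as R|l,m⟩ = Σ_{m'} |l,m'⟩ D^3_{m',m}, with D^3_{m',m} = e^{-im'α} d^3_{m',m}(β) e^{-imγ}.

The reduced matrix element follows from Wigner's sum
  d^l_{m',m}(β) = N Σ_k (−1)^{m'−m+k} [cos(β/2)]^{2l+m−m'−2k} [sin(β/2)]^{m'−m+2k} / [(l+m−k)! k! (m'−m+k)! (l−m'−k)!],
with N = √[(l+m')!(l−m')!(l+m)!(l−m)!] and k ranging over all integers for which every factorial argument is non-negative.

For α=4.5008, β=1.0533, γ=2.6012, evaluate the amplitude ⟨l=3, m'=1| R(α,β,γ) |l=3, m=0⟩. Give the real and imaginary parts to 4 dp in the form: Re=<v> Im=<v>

Re=0.0177 Im=-0.0823

Split into d^3_{1,0}(β=1.0533) × two z-phases.
With c≡cos(β/2)=0.864496 and s≡sin(β/2)=0.502640, N=[24·2·6·6]^{1/2}=41.569219
The bounds max(0,m−m')=0 and min(l+m,l−m')=2 give 3 terms
  k=0: (−1)^1·41.5692/(12)·0.8645^5·0.5026^1 = -0.840741
  k=1: (−1)^2·41.5692/(4)·0.8645^3·0.5026^3 = +0.852652
  k=2: (−1)^3·41.5692/(12)·0.8645^1·0.5026^5 = -0.096081
d^3_{1,0}(1.0533) = -0.840741 +0.852652 -0.096081 = -0.084170
Attach z-rotation phases: D = e^{-i(1)(4.5008)}·(-0.084170)·e^{-i(0)(2.6012)} = +0.017677-0.082293i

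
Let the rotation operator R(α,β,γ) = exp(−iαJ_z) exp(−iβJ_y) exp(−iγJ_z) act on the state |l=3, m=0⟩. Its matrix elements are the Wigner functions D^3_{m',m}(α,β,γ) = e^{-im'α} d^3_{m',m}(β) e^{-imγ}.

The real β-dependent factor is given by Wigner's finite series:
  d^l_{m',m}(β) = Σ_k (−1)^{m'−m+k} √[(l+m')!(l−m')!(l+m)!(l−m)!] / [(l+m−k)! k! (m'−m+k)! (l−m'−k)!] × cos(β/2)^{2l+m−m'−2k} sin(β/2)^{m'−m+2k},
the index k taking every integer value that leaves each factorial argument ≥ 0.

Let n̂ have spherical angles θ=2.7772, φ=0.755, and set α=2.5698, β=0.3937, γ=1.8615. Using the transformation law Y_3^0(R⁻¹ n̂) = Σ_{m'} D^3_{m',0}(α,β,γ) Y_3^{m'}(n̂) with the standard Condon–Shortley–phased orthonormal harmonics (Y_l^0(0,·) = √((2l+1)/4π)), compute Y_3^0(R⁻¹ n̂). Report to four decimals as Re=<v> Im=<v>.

Need the full column D^3_{m',0} for m'=−3..3 at α=2.5698, β=0.3937, γ=1.8615.
cos(β/2)=0.980688, sin(β/2)=0.195581
d^3_{-3,0}: single k=3 term ⇒ +0.031556;  D = +0.004547+0.031227i
d^3_{-2,0}: k∈[2..3] ⇒ +0.193793 -0.007708 = +0.186085;  D = +0.077101-0.169360i
d^3_{-1,0}: k∈[1..3] ⇒ +0.614569 -0.073331 +0.000972 = +0.542211;  D = -0.455963+0.293412i
d^3_{0,0}: k∈[0..3] ⇒ +0.889578 -0.318434 +0.012665 -0.000056 = +0.583753;  D = +0.583753+0.000000i
d^3_{1,0}: k∈[0..2] ⇒ -0.614569 +0.073331 -0.000972 = -0.542211;  D = +0.455963+0.293412i
d^3_{2,0}: k∈[0..1] ⇒ +0.193793 -0.007708 = +0.186085;  D = +0.077101+0.169360i
d^3_{3,0}: single k=0 term ⇒ -0.031556;  D = -0.004547+0.031227i
Y_3^{m'}(θ=2.7772,φ=0.755) and Σ D·Y over m':
  (+0.0045+0.0312i)·(-0.0121-0.0145i)  (+0.0771-0.1694i)·(-0.0074+0.1211i)  (-0.4560+0.2934i)·(+0.2822-0.2656i)  (+0.5838+0.0000i)·(-0.4759+0.0000i)  (+0.4560+0.2934i)·(-0.2822-0.2656i)  (+0.0771+0.1694i)·(-0.0074-0.1211i)  (-0.0045+0.0312i)·(+0.0121-0.0145i)
Y_3^0(R⁻¹ n̂) = -0.338695-0.000000i

Re=-0.3387 Im=0.0000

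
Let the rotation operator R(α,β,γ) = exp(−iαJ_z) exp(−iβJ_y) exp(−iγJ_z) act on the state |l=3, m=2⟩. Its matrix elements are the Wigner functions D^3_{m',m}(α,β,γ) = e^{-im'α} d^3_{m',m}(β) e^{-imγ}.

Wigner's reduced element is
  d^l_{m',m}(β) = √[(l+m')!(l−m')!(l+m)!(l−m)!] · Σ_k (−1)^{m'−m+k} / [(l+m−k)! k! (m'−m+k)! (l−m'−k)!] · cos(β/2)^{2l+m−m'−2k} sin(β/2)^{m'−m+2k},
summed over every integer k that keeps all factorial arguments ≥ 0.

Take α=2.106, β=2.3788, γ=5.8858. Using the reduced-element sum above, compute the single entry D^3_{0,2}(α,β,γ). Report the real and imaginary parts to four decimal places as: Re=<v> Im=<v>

D^3_{0,2}(2.106,2.3788,5.8858) = e^{-i·0·2.106}·d^3_{0,2}(2.3788)·e^{-i·2·5.8858}. Compute d first:
Half-angle: c=0.372217, s=0.928146. N=√(6·6·120·1)=65.726707
k∈{2,3} keeps every argument non-negative
  k=2: (−1)^0·65.7267/(12)·0.3722^4·0.9281^2 = +0.090568
  k=3: (−1)^1·65.7267/(12)·0.3722^2·0.9281^4 = -0.563141
d^3_{0,2}(2.3788) = +0.090568 -0.563141 = -0.472573
Attach z-rotation phases: D = e^{-i(0)(2.106)}·(-0.472573)·e^{-i(2)(5.8858)} = -0.331013-0.337277i

Re=-0.3310 Im=-0.3373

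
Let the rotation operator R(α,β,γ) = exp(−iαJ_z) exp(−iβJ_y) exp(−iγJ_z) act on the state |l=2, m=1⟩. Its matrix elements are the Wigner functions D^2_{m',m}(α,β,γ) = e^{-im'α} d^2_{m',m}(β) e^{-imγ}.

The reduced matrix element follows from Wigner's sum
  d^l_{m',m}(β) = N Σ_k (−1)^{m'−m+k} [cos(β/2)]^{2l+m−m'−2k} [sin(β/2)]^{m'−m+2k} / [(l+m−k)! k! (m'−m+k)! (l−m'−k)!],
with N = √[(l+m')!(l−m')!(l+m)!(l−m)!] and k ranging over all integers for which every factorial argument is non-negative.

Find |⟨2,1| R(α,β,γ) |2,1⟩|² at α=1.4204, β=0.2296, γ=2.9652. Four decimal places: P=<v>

P=0.8744

Split into d^2_{1,1}(β=0.2296) × two z-phases.
With c≡cos(β/2)=0.993418 and s≡sin(β/2)=0.114548, N=[6·1·6·1]^{1/2}=6.000000
k∈{0,1} keeps every argument non-negative
  k=0: (−1)^0·6.0000/(6)·0.9934^4·0.1145^0 = +0.973930
  k=1: (−1)^1·6.0000/(2)·0.9934^2·0.1145^2 = -0.038847
d^2_{1,1}(0.2296) = +0.973930 -0.038847 = +0.935082
|D^2_{1,1}|² = |d^2_{1,1}(β)|² = (+0.935082)² = 0.874379 (the z-rotation phases have unit modulus)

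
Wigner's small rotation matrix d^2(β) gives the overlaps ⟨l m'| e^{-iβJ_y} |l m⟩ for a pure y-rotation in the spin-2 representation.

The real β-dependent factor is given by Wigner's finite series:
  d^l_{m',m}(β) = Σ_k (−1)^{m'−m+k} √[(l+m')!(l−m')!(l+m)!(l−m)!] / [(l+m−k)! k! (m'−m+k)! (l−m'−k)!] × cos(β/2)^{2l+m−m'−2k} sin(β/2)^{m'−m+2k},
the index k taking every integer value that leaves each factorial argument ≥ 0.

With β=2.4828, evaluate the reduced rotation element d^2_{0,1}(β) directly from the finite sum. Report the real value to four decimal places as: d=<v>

d=-0.5928

d^2_{0,1}(β=2.4828) via Wigner's sum:
With c≡cos(β/2)=0.323472 and s≡sin(β/2)=0.946238, N=[2·2·6·1]^{1/2}=4.898979
The bounds max(0,m−m')=1 and min(l+m,l−m')=2 give 2 terms
  k=1: (−1)^0·4.8990/(2)·0.3235^3·0.9462^1 = +0.078449
  k=2: (−1)^1·4.8990/(2)·0.3235^1·0.9462^3 = -0.671294
d^2_{0,1}(2.4828) = +0.078449 -0.671294 = -0.592846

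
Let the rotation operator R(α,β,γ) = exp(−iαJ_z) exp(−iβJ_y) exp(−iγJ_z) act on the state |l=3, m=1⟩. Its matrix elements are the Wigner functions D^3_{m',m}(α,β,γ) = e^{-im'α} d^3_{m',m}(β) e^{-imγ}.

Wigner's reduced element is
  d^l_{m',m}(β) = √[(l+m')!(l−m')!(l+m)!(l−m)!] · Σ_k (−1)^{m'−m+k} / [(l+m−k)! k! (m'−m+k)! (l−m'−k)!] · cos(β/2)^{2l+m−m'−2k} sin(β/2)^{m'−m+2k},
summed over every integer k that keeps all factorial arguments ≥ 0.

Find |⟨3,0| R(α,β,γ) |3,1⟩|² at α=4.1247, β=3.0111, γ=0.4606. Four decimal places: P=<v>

P=0.0487

Split into d^3_{0,1}(β=3.0111) × two z-phases.
With c≡cos(β/2)=0.065200 and s≡sin(β/2)=0.997872, N=[6·6·24·2]^{1/2}=41.569219
Admissible k: 1..3 (factorial args all ≥0)
  k=1: (−1)^0·41.5692/(12)·0.0652^5·0.9979^1 = +0.000004
  k=2: (−1)^1·41.5692/(4)·0.0652^3·0.9979^3 = -0.002862
  k=3: (−1)^2·41.5692/(12)·0.0652^1·0.9979^5 = +0.223467
d^3_{0,1}(3.0111) = +0.000004 -0.002862 +0.223467 = +0.220609
|D^3_{0,1}|² = |d^3_{0,1}(β)|² = (+0.220609)² = 0.048668 (the z-rotation phases have unit modulus)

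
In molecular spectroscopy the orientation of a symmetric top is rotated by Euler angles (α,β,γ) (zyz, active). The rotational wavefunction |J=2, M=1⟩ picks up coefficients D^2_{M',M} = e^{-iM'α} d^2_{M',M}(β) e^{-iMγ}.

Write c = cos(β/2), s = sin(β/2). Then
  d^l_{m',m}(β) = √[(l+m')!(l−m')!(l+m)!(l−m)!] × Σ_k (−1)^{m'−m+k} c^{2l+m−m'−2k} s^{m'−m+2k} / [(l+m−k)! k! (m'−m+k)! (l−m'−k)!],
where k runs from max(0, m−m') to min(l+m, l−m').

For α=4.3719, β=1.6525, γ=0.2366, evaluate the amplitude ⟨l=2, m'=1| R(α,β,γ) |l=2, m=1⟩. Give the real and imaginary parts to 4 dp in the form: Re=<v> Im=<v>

Split into d^2_{1,1}(β=1.6525) × two z-phases.
With c≡cos(β/2)=0.677638 and s≡sin(β/2)=0.735395, N=[6·1·6·1]^{1/2}=6.000000
k∈{0,1} keeps every argument non-negative
  k=0: (−1)^0·6.0000/(6)·0.6776^4·0.7354^0 = +0.210859
  k=1: (−1)^1·6.0000/(2)·0.6776^2·0.7354^2 = -0.745005
d^2_{1,1}(1.6525) = +0.210859 -0.745005 = -0.534146
D = (-0.333948+0.942591i)·(-0.534146)·(+0.972141-0.234399i) = +0.055392-0.531266i

Re=0.0554 Im=-0.5313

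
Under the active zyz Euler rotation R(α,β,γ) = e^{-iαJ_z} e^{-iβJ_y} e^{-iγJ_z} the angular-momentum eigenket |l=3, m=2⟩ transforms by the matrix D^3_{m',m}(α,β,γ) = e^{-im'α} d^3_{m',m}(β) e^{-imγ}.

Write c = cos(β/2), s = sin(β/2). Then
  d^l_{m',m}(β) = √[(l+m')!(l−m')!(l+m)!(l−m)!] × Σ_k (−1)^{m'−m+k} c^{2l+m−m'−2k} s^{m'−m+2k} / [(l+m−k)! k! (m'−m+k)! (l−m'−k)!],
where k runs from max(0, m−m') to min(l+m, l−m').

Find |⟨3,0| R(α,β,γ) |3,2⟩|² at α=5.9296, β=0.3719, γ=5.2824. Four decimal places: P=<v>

P=0.0284

First d^3_{0,2}(β=0.3719), then the phase factors e^{-i(0)α} and e^{-i(2)γ}:
c=cos(0.3719/2)=0.982761, s=sin(0.3719/2)=0.184880; N=√[6·6·120·1]=65.726707
Admissible k: 2..3 (factorial args all ≥0)
  k=2: (−1)^0·65.7267/(12)·0.9828^4·0.1849^2 = +0.174636
  k=3: (−1)^1·65.7267/(12)·0.9828^2·0.1849^4 = -0.006180
d^3_{0,2}(0.3719) = +0.174636 -0.006180 = +0.168455
|D^3_{0,2}|² = |d^3_{0,2}(β)|² = (+0.168455)² = 0.028377 (the z-rotation phases have unit modulus)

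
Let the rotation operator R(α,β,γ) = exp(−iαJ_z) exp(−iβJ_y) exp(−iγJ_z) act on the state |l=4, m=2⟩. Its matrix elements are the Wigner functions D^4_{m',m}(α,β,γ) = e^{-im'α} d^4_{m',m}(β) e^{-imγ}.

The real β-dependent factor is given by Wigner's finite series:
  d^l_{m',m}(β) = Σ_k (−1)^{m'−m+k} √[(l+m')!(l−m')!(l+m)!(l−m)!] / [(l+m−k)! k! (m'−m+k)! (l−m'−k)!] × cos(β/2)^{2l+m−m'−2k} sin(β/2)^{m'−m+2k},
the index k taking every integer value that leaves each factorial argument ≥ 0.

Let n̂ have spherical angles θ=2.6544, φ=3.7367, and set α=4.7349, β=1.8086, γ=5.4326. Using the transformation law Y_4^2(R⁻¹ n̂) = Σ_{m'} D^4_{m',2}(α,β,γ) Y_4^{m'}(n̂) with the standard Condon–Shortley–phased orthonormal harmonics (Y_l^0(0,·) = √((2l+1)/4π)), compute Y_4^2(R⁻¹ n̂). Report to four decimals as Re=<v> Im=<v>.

Need the full column D^4_{m',2} for m'=−4..4 at α=4.7349, β=1.8086, γ=5.4326.
cos(β/2)=0.618236, sin(β/2)=0.785993
d^4_{-4,2}: single k=6 term ⇒ +0.476868;  D = -0.104261+0.465331i
d^4_{-3,2}: k∈[5..6] ⇒ +0.795683 -0.428694 = +0.366989;  D = -0.359826-0.072157i
d^4_{-2,2}: k∈[4..6] ⇒ +0.836338 -1.081435 +0.145662 = -0.099434;  D = -0.017351+0.097909i
d^4_{-1,2}: k∈[3..5] ⇒ +0.620214 -1.503700 +0.486093 = -0.397393;  D = -0.392758-0.060519i
d^4_{0,2}: k∈[2..4] ⇒ +0.327253 -1.410525 +0.854949 = -0.228322;  D = +0.029683-0.226385i
d^4_{1,2}: k∈[1..3] ⇒ +0.115116 -0.930321 +1.002467 = +0.187261;  D = -0.186173-0.020159i
d^4_{2,2}: k∈[0..2] ⇒ +0.021342 -0.413946 +0.836338 = +0.443734;  D = +0.037828-0.442119i
d^4_{3,2}: k∈[0..1] ⇒ -0.101522 +0.492280 = +0.390757;  D = +0.389986+0.024539i
d^4_{4,2}: single k=0 term ⇒ +0.182533;  D = -0.007360+0.182385i
Y_4^{m'}(θ=2.6544,φ=3.7367) and Σ D·Y over m':
  (-0.1043+0.4653i)·(-0.0154-0.0147i)  (-0.3598-0.0722i)·(-0.0242-0.1109i)  (-0.0174+0.0979i)·(+0.1216-0.3040i)  (-0.3928-0.0605i)·(+0.3996-0.2705i)  (+0.0297-0.2264i)·(+0.0968+0.0000i)  (-0.1862-0.0202i)·(-0.3996-0.2705i)  (+0.0378-0.4421i)·(+0.1216+0.3040i)  (+0.3900+0.0245i)·(+0.0242-0.1109i)  (-0.0074+0.1824i)·(-0.0154+0.0147i)
Y_4^2(R⁻¹ n̂) = +0.083842+0.083944i

Re=0.0838 Im=0.0839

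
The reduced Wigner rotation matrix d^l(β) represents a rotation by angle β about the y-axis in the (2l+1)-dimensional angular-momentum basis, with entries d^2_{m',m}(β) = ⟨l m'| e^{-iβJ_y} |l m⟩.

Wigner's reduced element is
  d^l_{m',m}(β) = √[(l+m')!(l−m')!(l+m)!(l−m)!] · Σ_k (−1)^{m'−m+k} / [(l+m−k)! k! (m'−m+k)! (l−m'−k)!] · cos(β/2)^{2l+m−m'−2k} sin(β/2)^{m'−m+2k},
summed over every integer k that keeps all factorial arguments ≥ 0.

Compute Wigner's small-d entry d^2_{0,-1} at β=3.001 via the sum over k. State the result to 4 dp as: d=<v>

d^2_{0,-1}(β=3.001) via Wigner's sum:
Half-angle: c=0.070238, s=0.997530. N=√(2·2·1·6)=4.898979
k∈{0,1} keeps every argument non-negative
  k=0: (−1)^1·4.8990/(2)·0.0702^3·0.9975^1 = -0.000847
  k=1: (−1)^2·4.8990/(2)·0.0702^1·0.9975^3 = +0.170777
d^2_{0,-1}(3.001) = -0.000847 +0.170777 = +0.169930

d=0.1699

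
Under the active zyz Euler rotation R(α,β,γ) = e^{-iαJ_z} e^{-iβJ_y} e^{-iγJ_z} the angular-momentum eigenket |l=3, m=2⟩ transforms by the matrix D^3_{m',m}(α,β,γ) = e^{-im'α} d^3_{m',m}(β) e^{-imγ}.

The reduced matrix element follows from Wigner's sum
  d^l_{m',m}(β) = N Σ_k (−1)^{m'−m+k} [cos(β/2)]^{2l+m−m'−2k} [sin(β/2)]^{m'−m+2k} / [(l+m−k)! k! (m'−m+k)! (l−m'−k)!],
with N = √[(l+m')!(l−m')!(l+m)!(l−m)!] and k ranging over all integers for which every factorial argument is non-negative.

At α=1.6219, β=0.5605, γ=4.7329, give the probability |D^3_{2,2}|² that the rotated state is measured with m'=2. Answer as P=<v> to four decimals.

P=0.2129

D^3_{2,2}(1.6219,0.5605,4.7329) = e^{-i·2·1.6219}·d^3_{2,2}(0.5605)·e^{-i·2·4.7329}. Compute d first:
c=cos(0.5605/2)=0.960986, s=sin(0.5605/2)=0.276596; N=√[120·1·120·1]=120.000000
k: max(0,(2)−(2))=0 … min(3+(2),3−(2))=1
  k=0: (−1)^0·120.0000/(120)·0.9610^6·0.2766^0 = +0.787596
  k=1: (−1)^1·120.0000/(24)·0.9610^4·0.2766^2 = -0.326235
d^3_{2,2}(0.5605) = +0.787596 -0.326235 = +0.461361
|D^3_{2,2}|² = |d^3_{2,2}(β)|² = (+0.461361)² = 0.212854 (the z-rotation phases have unit modulus)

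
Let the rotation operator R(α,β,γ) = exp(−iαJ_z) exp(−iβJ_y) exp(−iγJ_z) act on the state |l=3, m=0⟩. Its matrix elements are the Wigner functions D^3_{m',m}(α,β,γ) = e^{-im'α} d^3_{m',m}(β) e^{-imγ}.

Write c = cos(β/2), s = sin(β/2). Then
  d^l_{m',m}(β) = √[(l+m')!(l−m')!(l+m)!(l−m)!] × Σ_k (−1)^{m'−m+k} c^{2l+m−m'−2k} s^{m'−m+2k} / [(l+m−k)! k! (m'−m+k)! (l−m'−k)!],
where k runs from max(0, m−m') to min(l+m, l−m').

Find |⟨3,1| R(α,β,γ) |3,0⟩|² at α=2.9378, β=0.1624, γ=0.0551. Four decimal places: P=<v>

D^3_{1,0}(2.9378,0.1624,0.0551) = e^{-i·1·2.9378}·d^3_{1,0}(0.1624)·e^{-i·0·0.0551}. Compute d first:
Half-angle: c=0.996705, s=0.081111. N=√(24·2·6·6)=41.569219
The bounds max(0,m−m')=0 and min(l+m,l−m')=2 give 3 terms
  k=0: (−1)^1·41.5692/(12)·0.9967^5·0.0811^1 = -0.276377
  k=1: (−1)^2·41.5692/(4)·0.9967^3·0.0811^3 = +0.005491
  k=2: (−1)^3·41.5692/(12)·0.9967^1·0.0811^5 = -0.000012
d^3_{1,0}(0.1624) = -0.276377 +0.005491 -0.000012 = -0.270899
|D^3_{1,0}|² = |d^3_{1,0}(β)|² = (-0.270899)² = 0.073386 (the z-rotation phases have unit modulus)

P=0.0734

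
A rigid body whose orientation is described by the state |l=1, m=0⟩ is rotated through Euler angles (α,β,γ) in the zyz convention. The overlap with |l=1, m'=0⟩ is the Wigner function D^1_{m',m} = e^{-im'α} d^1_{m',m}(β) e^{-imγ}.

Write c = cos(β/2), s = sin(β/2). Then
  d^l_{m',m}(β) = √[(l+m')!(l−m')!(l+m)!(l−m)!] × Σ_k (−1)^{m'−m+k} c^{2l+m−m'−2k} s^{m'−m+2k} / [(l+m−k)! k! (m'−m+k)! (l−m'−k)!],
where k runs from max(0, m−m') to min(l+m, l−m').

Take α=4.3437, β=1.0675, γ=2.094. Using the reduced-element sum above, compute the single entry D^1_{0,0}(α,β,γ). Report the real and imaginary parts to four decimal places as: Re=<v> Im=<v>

Re=0.4823 Im=0.0000

First d^1_{0,0}(β=1.0675), then the phase factors e^{-i(0)α} and e^{-i(0)γ}:
Half-angle: c=0.860905, s=0.508765. N=√(1·1·1·1)=1.000000
Admissible k: 0..1 (factorial args all ≥0)
  k=0: (−1)^0·1.0000/(1)·0.8609^2·0.5088^0 = +0.741158
  k=1: (−1)^1·1.0000/(1)·0.8609^0·0.5088^2 = -0.258842
d^1_{0,0}(1.0675) = +0.741158 -0.258842 = +0.482316
Phases: e^{-i·(0)·4.3437}=+1.000000+0.000000i, e^{-i·(0)·2.094}=+1.000000+0.000000i ⇒ D=+0.482316+0.000000i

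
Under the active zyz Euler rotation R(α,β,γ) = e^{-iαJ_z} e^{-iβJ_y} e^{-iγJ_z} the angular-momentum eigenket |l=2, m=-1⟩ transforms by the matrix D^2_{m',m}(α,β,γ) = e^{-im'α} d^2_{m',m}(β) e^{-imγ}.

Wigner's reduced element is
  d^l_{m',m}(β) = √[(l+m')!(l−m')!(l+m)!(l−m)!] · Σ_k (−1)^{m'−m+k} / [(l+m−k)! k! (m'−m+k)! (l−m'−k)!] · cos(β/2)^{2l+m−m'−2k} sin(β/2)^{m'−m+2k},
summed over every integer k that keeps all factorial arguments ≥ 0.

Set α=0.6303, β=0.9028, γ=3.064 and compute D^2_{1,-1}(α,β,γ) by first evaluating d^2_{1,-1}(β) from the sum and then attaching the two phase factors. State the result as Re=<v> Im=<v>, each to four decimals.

Re=-0.3237 Im=0.2770

Split into d^2_{1,-1}(β=0.9028) × two z-phases.
c=cos(0.9028/2)=0.899837, s=sin(0.9028/2)=0.436226; N=√[6·1·1·6]=6.000000
k: max(0,(-1)−(1))=0 … min(2+(-1),2−(1))=1
  k=0: (−1)^2·6.0000/(2)·0.8998^2·0.4362^2 = +0.462245
  k=1: (−1)^3·6.0000/(6)·0.8998^0·0.4362^4 = -0.036211
d^2_{1,-1}(0.9028) = +0.462245 -0.036211 = +0.426033
Attach z-rotation phases: D = e^{-i(1)(0.6303)}·(+0.426033)·e^{-i(-1)(3.064)} = -0.323672+0.277021i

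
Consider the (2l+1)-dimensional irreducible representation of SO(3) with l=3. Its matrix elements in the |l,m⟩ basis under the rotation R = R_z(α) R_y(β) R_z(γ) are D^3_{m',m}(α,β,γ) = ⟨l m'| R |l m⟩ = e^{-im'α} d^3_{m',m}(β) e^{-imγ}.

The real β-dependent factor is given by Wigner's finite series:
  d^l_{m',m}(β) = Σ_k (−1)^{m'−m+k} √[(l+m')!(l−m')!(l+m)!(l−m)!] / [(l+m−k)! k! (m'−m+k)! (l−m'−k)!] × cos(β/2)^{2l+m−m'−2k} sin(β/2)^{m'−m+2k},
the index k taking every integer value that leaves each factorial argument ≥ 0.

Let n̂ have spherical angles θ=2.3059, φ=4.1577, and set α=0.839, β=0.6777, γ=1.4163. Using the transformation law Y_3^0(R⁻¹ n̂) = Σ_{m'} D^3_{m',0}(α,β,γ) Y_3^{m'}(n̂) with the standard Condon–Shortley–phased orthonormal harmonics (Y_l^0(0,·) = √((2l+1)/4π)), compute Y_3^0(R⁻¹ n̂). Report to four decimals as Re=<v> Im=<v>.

Need the full column D^3_{m',0} for m'=−3..3 at α=0.839, β=0.6777, γ=1.4163.
cos(β/2)=0.943138, sin(β/2)=0.332403
d^3_{-3,0}: single k=3 term ⇒ +0.137795;  D = -0.111780+0.080578i
d^3_{-2,0}: k∈[2..3] ⇒ +0.478839 -0.059480 = +0.419360;  D = -0.044871+0.416952i
d^3_{-1,0}: k∈[1..3] ⇒ +0.859271 -0.320207 +0.013258 = +0.552323;  D = +0.369066+0.410915i
d^3_{0,0}: k∈[0..3] ⇒ +0.703802 -0.786813 +0.097735 -0.001349 = +0.013374;  D = +0.013374+0.000000i
d^3_{1,0}: k∈[0..2] ⇒ -0.859271 +0.320207 -0.013258 = -0.552323;  D = -0.369066+0.410915i
d^3_{2,0}: k∈[0..1] ⇒ +0.478839 -0.059480 = +0.419360;  D = -0.044871-0.416952i
d^3_{3,0}: single k=0 term ⇒ -0.137795;  D = +0.111780+0.080578i
Y_3^{m'}(θ=2.3059,φ=4.1577) and Σ D·Y over m':
  (-0.1118+0.0806i)·(+0.1695+0.0159i)  (-0.0449+0.4170i)·(+0.1679+0.3377i)  (+0.3691+0.4109i)·(-0.1577+0.2545i)  (+0.0134+0.0000i)·(+0.1880+0.0000i)  (-0.3691+0.4109i)·(+0.1577+0.2545i)  (-0.0449-0.4170i)·(+0.1679-0.3377i)  (+0.1118+0.0806i)·(-0.1695+0.0159i)
Y_3^0(R⁻¹ n̂) = -0.660164+0.000000i

Re=-0.6602 Im=0.0000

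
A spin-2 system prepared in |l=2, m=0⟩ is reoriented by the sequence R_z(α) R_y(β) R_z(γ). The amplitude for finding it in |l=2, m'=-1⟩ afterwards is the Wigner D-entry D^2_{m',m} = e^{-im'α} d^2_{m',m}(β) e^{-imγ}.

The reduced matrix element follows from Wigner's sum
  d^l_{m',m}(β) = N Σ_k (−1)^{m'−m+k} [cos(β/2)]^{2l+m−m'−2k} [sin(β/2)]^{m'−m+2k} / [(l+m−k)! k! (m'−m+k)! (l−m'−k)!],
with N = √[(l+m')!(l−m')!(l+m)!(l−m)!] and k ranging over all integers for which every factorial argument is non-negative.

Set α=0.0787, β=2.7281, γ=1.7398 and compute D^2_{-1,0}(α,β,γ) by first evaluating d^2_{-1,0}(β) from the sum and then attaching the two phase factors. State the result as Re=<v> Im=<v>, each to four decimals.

D^2_{-1,0}(0.0787,2.7281,1.7398) = e^{-i·-1·0.0787}·d^2_{-1,0}(2.7281)·e^{-i·0·1.7398}. Compute d first:
With c≡cos(β/2)=0.205277 and s≡sin(β/2)=0.978704, N=[1·6·2·2]^{1/2}=4.898979
k: max(0,(0)−(-1))=1 … min(2+(0),2−(-1))=2
  k=1: (−1)^0·4.8990/(2)·0.2053^3·0.9787^1 = +0.020737
  k=2: (−1)^1·4.8990/(2)·0.2053^1·0.9787^3 = -0.471378
d^2_{-1,0}(2.7281) = +0.020737 -0.471378 = -0.450641
Attach z-rotation phases: D = e^{-i(-1)(0.0787)}·(-0.450641)·e^{-i(0)(1.7398)} = -0.449246-0.035429i

Re=-0.4492 Im=-0.0354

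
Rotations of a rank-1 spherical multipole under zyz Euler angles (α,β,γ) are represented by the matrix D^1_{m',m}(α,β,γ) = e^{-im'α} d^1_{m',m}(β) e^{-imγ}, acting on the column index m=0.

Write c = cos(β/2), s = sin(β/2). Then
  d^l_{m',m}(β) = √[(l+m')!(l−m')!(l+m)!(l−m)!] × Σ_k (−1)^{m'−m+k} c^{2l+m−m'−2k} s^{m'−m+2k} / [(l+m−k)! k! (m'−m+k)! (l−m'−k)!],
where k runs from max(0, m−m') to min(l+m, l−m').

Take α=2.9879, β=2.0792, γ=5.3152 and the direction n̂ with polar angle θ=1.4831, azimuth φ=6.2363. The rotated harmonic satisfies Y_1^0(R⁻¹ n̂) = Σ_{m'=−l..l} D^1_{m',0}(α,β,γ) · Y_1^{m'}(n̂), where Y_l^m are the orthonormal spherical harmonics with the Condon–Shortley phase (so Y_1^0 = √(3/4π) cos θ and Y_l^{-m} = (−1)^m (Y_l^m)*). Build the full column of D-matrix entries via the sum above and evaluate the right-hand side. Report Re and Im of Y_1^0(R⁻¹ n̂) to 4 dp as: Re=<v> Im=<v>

Need the full column D^1_{m',0} for m'=−1..1 at α=2.9879, β=2.0792, γ=5.3152.
cos(β/2)=0.506565, sin(β/2)=0.862202
d^1_{-1,0}: single k=1 term ⇒ +0.617674;  D = -0.610393+0.094559i
d^1_{0,0}: k∈[0..1] ⇒ +0.256608 -0.743392 = -0.486783;  D = -0.486783+0.000000i
d^1_{1,0}: single k=0 term ⇒ -0.617674;  D = +0.610393+0.094559i
Y_1^{m'}(θ=1.4831,φ=6.2363) and Σ D·Y over m':
  (-0.6104+0.0946i)·(+0.3438+0.0161i)  (-0.4868+0.0000i)·(+0.0428+0.0000i)  (+0.6104+0.0946i)·(-0.3438+0.0161i)
Y_1^0(R⁻¹ n̂) = -0.443574+0.000000i

Re=-0.4436 Im=0.0000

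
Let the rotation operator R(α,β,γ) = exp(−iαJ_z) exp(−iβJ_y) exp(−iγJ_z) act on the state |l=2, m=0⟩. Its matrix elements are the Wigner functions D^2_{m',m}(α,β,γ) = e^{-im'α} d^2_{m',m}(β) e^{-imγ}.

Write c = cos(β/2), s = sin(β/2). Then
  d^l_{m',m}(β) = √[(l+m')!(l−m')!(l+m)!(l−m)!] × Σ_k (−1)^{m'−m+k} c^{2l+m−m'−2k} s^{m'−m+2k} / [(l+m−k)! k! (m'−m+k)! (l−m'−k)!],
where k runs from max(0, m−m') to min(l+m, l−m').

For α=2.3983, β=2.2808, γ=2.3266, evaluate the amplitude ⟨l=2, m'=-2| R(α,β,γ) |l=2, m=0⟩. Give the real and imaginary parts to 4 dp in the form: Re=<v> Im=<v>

Re=0.0296 Im=-0.3509

D^2_{-2,0}(2.3983,2.2808,2.3266) = e^{-i·-2·2.3983}·d^2_{-2,0}(2.2808)·e^{-i·0·2.3266}. Compute d first:
With c≡cos(β/2)=0.417231 and s≡sin(β/2)=0.908800, N=[1·24·2·2]^{1/2}=9.797959
The bounds max(0,m−m')=2 and min(l+m,l−m')=2 give 1 term
  k=2: (−1)^0·9.7980/(4)·0.4172^2·0.9088^2 = +0.352181
d^2_{-2,0}(2.2808) = +0.352181
Attach z-rotation phases: D = e^{-i(-2)(2.3983)}·(+0.352181)·e^{-i(0)(2.3266)} = +0.029622-0.350933i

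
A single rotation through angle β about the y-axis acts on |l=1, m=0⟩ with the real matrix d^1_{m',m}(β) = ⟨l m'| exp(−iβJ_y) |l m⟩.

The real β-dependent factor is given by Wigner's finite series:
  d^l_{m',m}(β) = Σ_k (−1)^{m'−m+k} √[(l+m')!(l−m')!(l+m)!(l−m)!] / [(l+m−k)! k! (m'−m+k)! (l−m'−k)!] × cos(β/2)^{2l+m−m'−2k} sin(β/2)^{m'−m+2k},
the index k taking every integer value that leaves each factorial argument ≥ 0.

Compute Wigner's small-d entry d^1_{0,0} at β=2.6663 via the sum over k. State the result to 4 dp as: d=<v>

d=-0.8892

d^1_{0,0}(β=2.6663) via Wigner's sum:
c=cos(2.6663/2)=0.235416, s=sin(2.6663/2)=0.971895; N=√[1·1·1·1]=1.000000
Admissible k: 0..1 (factorial args all ≥0)
  k=0: (−1)^0·1.0000/(1)·0.2354^2·0.9719^0 = +0.055421
  k=1: (−1)^1·1.0000/(1)·0.2354^0·0.9719^2 = -0.944579
d^1_{0,0}(2.6663) = +0.055421 -0.944579 = -0.889159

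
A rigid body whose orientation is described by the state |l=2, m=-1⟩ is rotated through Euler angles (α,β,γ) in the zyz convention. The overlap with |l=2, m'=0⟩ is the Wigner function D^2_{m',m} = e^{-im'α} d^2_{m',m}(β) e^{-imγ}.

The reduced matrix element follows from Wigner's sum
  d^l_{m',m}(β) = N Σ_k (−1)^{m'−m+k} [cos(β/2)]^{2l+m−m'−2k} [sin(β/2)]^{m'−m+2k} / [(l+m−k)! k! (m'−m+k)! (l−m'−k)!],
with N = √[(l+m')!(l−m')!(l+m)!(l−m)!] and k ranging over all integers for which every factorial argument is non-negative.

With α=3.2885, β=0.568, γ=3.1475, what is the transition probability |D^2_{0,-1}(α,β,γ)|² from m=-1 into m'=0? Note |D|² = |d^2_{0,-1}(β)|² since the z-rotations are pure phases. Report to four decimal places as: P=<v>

First d^2_{0,-1}(β=0.568), then the phase factors e^{-i(0)α} and e^{-i(-1)γ}:
c=cos(0.568/2)=0.959942, s=sin(0.568/2)=0.280198; N=√[2·2·1·6]=4.898979
k∈{0,1} keeps every argument non-negative
  k=0: (−1)^1·4.8990/(2)·0.9599^3·0.2802^1 = -0.607121
  k=1: (−1)^2·4.8990/(2)·0.9599^1·0.2802^3 = +0.051727
d^2_{0,-1}(0.568) = -0.607121 +0.051727 = -0.555395
|D^2_{0,-1}|² = |d^2_{0,-1}(β)|² = (-0.555395)² = 0.308463 (the z-rotation phases have unit modulus)

P=0.3085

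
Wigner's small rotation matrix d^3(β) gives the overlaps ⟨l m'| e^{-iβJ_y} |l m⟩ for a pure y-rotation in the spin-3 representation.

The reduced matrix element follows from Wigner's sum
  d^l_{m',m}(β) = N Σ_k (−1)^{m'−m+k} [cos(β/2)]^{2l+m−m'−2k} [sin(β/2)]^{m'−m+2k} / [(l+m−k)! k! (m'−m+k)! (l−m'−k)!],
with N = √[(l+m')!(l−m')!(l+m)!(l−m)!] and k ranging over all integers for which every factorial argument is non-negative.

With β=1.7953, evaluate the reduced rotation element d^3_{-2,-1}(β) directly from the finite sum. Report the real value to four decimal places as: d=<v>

d^3_{-2,-1}(β=1.7953) via Wigner's sum:
Half-angle: c=0.623449, s=0.781864. N=√(1·120·2·24)=75.894664
k: max(0,(-1)−(-2))=1 … min(3+(-1),3−(-2))=2
  k=1: (−1)^0·75.8947/(24)·0.6234^5·0.7819^1 = +0.232882
  k=2: (−1)^1·75.8947/(12)·0.6234^3·0.7819^3 = -0.732532
d^3_{-2,-1}(1.7953) = +0.232882 -0.732532 = -0.499650

d=-0.4996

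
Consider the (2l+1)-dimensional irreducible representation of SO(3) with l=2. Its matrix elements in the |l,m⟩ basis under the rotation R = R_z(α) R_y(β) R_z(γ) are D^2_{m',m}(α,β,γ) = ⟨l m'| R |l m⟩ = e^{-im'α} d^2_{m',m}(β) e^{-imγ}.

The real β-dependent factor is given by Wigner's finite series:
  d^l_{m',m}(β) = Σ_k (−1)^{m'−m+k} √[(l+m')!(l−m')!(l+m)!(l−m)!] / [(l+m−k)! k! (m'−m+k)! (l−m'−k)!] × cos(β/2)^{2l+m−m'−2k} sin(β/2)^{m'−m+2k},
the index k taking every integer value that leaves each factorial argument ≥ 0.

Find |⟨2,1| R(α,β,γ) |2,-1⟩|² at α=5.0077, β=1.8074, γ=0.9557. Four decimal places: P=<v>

P=0.1075

D^2_{1,-1}(5.0077,1.8074,0.9557) = e^{-i·1·5.0077}·d^2_{1,-1}(1.8074)·e^{-i·-1·0.9557}. Compute d first:
With c≡cos(β/2)=0.618707 and s≡sin(β/2)=0.785621, N=[6·1·1·6]^{1/2}=6.000000
k∈{0,1} keeps every argument non-negative
  k=0: (−1)^2·6.0000/(2)·0.6187^2·0.7856^2 = +0.708792
  k=1: (−1)^3·6.0000/(6)·0.6187^0·0.7856^4 = -0.380937
d^2_{1,-1}(1.8074) = +0.708792 -0.380937 = +0.327854
|D^2_{1,-1}|² = |d^2_{1,-1}(β)|² = (+0.327854)² = 0.107489 (the z-rotation phases have unit modulus)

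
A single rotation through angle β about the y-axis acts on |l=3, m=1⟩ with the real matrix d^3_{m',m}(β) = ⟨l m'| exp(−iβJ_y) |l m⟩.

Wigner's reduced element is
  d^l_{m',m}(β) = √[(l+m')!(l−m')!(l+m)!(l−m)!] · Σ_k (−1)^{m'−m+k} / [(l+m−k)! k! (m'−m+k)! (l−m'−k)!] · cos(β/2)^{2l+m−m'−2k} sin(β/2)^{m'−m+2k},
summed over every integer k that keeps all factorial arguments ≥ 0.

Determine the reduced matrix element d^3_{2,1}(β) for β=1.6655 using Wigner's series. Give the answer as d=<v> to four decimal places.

d=0.4574

d^3_{2,1}(β=1.6655) via Wigner's sum:
Half-angle: c=0.672844, s=0.739784. N=√(120·1·24·2)=75.894664
k: max(0,(1)−(2))=0 … min(3+(1),3−(2))=1
  k=0: (−1)^1·75.8947/(24)·0.6728^5·0.7398^1 = -0.322609
  k=1: (−1)^2·75.8947/(12)·0.6728^3·0.7398^3 = +0.779989
d^3_{2,1}(1.6655) = -0.322609 +0.779989 = +0.457380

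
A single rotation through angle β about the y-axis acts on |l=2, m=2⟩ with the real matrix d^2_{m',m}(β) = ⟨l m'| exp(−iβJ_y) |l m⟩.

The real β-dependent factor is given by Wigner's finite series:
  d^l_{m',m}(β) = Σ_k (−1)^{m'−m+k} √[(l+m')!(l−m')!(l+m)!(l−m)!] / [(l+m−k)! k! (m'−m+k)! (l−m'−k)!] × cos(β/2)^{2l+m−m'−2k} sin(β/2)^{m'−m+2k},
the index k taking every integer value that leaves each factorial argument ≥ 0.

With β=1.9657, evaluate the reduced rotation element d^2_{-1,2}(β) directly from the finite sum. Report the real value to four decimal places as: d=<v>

d=0.6391

d^2_{-1,2}(β=1.9657) via Wigner's sum:
With c≡cos(β/2)=0.554653 and s≡sin(β/2)=0.832082, N=[1·6·24·1]^{1/2}=12.000000
k: max(0,(2)−(-1))=3 … min(2+(2),2−(-1))=3
  k=3: (−1)^0·12.0000/(6)·0.5547^1·0.8321^3 = +0.639071
d^2_{-1,2}(1.9657) = +0.639071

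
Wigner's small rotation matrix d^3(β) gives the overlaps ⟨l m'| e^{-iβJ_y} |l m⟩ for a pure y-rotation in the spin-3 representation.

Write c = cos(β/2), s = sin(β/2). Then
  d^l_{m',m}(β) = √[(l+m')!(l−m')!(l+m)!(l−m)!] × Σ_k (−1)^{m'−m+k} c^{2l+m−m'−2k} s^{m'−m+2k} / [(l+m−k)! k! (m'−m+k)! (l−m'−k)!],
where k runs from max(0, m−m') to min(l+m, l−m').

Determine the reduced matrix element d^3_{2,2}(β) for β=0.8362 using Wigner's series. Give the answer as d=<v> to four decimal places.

d^3_{2,2}(β=0.8362) via Wigner's sum:
c=cos(0.8362/2)=0.913862, s=sin(0.8362/2)=0.406025; N=√[120·1·120·1]=120.000000
k∈{0,1} keeps every argument non-negative
  k=0: (−1)^0·120.0000/(120)·0.9139^6·0.4060^0 = +0.582484
  k=1: (−1)^1·120.0000/(24)·0.9139^4·0.4060^2 = -0.574907
d^3_{2,2}(0.8362) = +0.582484 -0.574907 = +0.007577

d=0.0076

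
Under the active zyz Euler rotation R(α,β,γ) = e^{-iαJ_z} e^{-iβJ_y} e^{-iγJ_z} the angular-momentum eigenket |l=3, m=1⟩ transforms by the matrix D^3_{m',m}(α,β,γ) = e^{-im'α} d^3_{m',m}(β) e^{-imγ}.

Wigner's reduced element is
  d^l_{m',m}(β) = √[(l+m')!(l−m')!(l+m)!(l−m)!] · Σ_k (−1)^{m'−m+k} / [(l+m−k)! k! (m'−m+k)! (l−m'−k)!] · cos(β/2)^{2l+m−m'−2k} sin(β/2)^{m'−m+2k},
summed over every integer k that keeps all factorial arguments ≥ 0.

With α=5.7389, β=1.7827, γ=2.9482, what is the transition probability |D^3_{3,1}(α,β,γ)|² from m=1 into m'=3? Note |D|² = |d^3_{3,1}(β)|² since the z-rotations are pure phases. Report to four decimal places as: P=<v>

Split into d^3_{3,1}(β=1.7827) × two z-phases.
With c≡cos(β/2)=0.628362 and s≡sin(β/2)=0.777921, N=[720·1·24·2]^{1/2}=185.903201
Admissible k: 0..0 (factorial args all ≥0)
  k=0: (−1)^2·185.9032/(48)·0.6284^4·0.7779^2 = +0.365390
d^3_{3,1}(1.7827) = +0.365390
|D^3_{3,1}|² = |d^3_{3,1}(β)|² = (+0.365390)² = 0.133510 (the z-rotation phases have unit modulus)

P=0.1335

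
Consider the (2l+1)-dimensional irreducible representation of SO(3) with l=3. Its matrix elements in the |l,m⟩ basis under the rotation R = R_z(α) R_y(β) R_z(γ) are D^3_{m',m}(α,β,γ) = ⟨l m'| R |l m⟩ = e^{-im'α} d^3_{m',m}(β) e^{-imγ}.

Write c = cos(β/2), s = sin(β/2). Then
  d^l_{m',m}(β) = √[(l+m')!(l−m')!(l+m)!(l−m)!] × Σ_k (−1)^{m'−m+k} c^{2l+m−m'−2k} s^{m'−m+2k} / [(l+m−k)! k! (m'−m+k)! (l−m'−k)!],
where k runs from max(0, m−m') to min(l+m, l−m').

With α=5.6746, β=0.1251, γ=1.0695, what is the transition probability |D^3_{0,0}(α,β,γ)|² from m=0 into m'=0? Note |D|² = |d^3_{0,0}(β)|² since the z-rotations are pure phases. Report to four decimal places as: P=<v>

P=0.9093

D^3_{0,0}(5.6746,0.1251,1.0695) = e^{-i·0·5.6746}·d^3_{0,0}(0.1251)·e^{-i·0·1.0695}. Compute d first:
c=cos(0.1251/2)=0.998044, s=sin(0.1251/2)=0.062509; N=√[6·6·6·6]=36.000000
The bounds max(0,m−m')=0 and min(l+m,l−m')=3 give 4 terms
  k=0: (−1)^0·36.0000/(36)·0.9980^6·0.0625^0 = +0.988324
  k=1: (−1)^1·36.0000/(4)·0.9980^4·0.0625^2 = -0.034892
  k=2: (−1)^2·36.0000/(4)·0.9980^2·0.0625^4 = +0.000137
  k=3: (−1)^3·36.0000/(36)·0.9980^0·0.0625^6 = -0.000000
d^3_{0,0}(0.1251) = +0.988324 -0.034892 +0.000137 -0.000000 = +0.953568
|D^3_{0,0}|² = |d^3_{0,0}(β)|² = (+0.953568)² = 0.909292 (the z-rotation phases have unit modulus)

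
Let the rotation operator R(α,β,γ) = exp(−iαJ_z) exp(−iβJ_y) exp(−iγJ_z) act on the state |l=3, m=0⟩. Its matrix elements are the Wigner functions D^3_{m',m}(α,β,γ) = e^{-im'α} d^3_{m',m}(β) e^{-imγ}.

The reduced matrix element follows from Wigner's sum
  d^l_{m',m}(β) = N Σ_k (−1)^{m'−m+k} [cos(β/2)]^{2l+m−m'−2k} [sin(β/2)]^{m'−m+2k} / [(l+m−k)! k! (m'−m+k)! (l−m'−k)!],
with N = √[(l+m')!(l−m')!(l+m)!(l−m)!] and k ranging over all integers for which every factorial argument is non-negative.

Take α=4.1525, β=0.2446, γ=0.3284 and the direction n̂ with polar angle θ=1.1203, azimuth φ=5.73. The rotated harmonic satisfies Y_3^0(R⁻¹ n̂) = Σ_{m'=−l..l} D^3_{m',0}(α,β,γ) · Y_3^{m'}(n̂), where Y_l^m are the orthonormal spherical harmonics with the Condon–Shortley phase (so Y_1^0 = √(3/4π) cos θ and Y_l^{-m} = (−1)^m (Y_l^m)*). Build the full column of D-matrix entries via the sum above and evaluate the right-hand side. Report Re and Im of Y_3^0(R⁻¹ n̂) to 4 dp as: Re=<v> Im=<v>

Re=-0.3321 Im=0.0000

Need the full column D^3_{m',0} for m'=−3..3 at α=4.1525, β=0.2446, γ=0.3284.
cos(β/2)=0.992531, sin(β/2)=0.121995
d^3_{-3,0}: single k=3 term ⇒ +0.007939;  D = +0.007892-0.000863i
d^3_{-2,0}: k∈[2..3] ⇒ +0.079108 -0.001195 = +0.077913;  D = -0.033961+0.070122i
d^3_{-1,0}: k∈[1..3] ⇒ +0.407055 -0.018449 +0.000093 = +0.388699;  D = -0.206435-0.329350i
d^3_{0,0}: k∈[0..3] ⇒ +0.956013 -0.129988 +0.001964 -0.000003 = +0.827985;  D = +0.827985+0.000000i
d^3_{1,0}: k∈[0..2] ⇒ -0.407055 +0.018449 -0.000093 = -0.388699;  D = +0.206435-0.329350i
d^3_{2,0}: k∈[0..1] ⇒ +0.079108 -0.001195 = +0.077913;  D = -0.033961-0.070122i
d^3_{3,0}: single k=0 term ⇒ -0.007939;  D = -0.007892-0.000863i
Y_3^{m'}(θ=1.1203,φ=5.73) and Σ D·Y over m':
  (+0.0079-0.0009i)·(-0.0270+0.3032i)  (-0.0340+0.0701i)·(+0.1615+0.3224i)  (-0.2064-0.3294i)·(-0.0129-0.0080i)  (+0.8280+0.0000i)·(-0.3334+0.0000i)  (+0.2064-0.3294i)·(+0.0129-0.0080i)  (-0.0340-0.0701i)·(+0.1615-0.3224i)  (-0.0079-0.0009i)·(+0.0270+0.3032i)
Y_3^0(R⁻¹ n̂) = -0.332091-0.000000i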